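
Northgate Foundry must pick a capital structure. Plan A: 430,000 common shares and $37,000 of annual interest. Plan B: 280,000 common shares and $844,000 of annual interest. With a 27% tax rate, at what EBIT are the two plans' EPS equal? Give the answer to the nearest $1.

$2,350,400

Set EPS_A = EPS_B: (EBIT − $37,000)(1 − 0.27) ÷ 430,000 = (EBIT − $844,000)(1 − 0.27) ÷ 280,000.
Cancelling (1 − t) and cross-multiplying: 280,000·(EBIT − 37,000) = 430,000·(EBIT − 844,000).
EBIT × (430,000 − 280,000) = 844,000 × 430,000 − 37,000 × 280,000 = 352,560,000,000, so EBIT = 352,560,000,000 ÷ 150,000 = 2,350,400.00.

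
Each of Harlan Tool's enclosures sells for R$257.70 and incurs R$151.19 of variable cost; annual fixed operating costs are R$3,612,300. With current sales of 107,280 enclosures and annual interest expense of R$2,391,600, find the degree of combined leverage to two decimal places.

Contribution at this volume is 107,280 × R$106.51 = R$11,426,392.80.
Operating income = contribution − fixed costs = R$11,426,392.80 − R$3,612,300 = R$7,814,092.80. Interest = R$2,391,600.00.
DOL = R$11,426,392.80 ÷ R$7,814,092.80 = 1.4623; DFL = R$7,814,092.80 ÷ R$5,422,492.80 = 1.4411.
Combined leverage = 1.4623 × 1.4411 = 2.1073.

2.11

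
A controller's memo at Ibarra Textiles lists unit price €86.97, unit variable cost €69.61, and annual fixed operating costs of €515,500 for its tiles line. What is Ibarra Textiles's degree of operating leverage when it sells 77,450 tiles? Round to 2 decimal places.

1.62

Total contribution margin = 77,450 × €17.36 = €1,344,532.00.
Operating income = contribution − fixed costs = €1,344,532.00 − €515,500 = €829,032.00.
So DOL = total CM / EBIT = €1,344,532.00 / €829,032.00 = 1.6218.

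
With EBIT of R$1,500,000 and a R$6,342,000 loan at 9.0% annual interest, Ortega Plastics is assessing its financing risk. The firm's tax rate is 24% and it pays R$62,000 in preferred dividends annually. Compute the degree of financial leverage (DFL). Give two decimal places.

1.77

Annual interest charges come to R$570,780.00.
Pre-tax preferred-dividend burden = R$62,000 ÷ (1 − 0.24) = R$81,578.95.
DFL = EBIT ÷ [EBIT − I − D_p/(1−t)] = R$1,500,000 ÷ [R$1,500,000 − R$570,780.00 − R$81,578.95] = R$1,500,000 ÷ R$847,641.05 = 1.7696.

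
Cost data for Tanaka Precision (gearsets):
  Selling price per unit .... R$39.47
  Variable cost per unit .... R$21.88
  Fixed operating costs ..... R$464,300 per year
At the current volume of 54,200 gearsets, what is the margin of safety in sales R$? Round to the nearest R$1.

Unit CM = price − variable cost = R$39.47 − R$21.88 = R$17.59. Break-even units = R$464,300 ÷ R$17.59 = 26,395.68; break-even revenue = 26,395.68 × R$39.47 = R$1,041,837.46.
Actual sales revenue = 54,200 × R$39.47 = R$2,139,274.00.
Margin of safety = R$2,139,274.00 − R$1,041,837.46 = R$1,097,437.

R$1,097,437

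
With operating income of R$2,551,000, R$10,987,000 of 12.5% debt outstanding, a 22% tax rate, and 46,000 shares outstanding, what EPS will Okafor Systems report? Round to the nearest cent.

R$19.97

Pre-tax income = R$2,551,000 − R$1,373,375.00 = R$1,177,625.00.
After tax at 22%: net income = R$1,177,625.00 × 0.78 = R$918,547.50.
Per share: R$918,547.50 / 46,000 shares = R$19.97.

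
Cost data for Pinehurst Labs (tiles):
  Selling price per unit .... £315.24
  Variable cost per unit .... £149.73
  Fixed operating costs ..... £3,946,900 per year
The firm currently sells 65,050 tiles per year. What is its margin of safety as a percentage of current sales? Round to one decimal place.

63.3%

Contribution margin per unit = £315.24 − £149.73 = £165.51. Break-even units = £3,946,900 ÷ £165.51 = 23,846.90; break-even revenue = 23,846.90 × £315.24 = £7,517,495.96.
Current sales = 65,050 × £315.24 = £20,506,362.00.
Margin of safety = (£20,506,362.00 − £7,517,495.96) ÷ £20,506,362.00 = 63.3%.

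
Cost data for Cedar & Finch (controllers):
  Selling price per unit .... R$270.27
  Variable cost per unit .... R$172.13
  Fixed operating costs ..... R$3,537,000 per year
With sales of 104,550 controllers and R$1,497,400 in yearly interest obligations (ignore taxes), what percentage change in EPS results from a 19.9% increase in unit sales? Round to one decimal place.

At 104,550 units, contribution = 104,550 × R$98.14 = R$10,260,537.00.
EBIT = R$10,260,537.00 − R$3,537,000 = R$6,723,537.00.
Interest = R$1,497,400.00, so EBIT − I = R$5,226,137.00.
Degree of combined leverage = contribution ÷ (EBIT − I) = R$10,260,537.00 ÷ R$5,226,137.00 = 1.9633.
%ΔEPS = DCL × %ΔSales = 1.9633 × +19.9% = +39.1%.

+39.1%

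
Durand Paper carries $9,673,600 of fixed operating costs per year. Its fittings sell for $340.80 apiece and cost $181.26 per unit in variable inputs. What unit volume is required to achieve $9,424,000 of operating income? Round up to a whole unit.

Unit CM = price − variable cost = $340.80 − $181.26 = $159.54.
Required volume = (fixed costs + target profit) ÷ CM = ($9,673,600 + $9,424,000) ÷ $159.54 = 119,704.15, so 119,705 fittings.

119,705 fittings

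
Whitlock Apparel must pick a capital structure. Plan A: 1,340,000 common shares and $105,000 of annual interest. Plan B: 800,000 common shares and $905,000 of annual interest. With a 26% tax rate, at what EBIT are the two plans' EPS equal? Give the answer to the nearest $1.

$2,090,185

At indifference, (EBIT − 105,000)(1 − t)/1,340,000 = (EBIT − 905,000)(1 − t)/800,000.
The (1 − t) factor cancels: (EBIT − 105,000) × 800,000 = (EBIT − 905,000) × 1,340,000.
EBIT × (1,340,000 − 800,000) = 905,000 × 1,340,000 − 105,000 × 800,000 = 1,128,700,000,000, so EBIT = 1,128,700,000,000 ÷ 540,000 = 2,090,185.19.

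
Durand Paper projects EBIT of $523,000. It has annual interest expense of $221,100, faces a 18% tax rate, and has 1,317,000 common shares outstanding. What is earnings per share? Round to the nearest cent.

Interest = $221,100.00, so EBT = $523,000 − $221,100.00 = $301,900.00.
Net income = $301,900.00 × (1 − 0.18) = $247,558.00.
Per share: $247,558.00 / 1,317,000 shares = $0.19.

$0.19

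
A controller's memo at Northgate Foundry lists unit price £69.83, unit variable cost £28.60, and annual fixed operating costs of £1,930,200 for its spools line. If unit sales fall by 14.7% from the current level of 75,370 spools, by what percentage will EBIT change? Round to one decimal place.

Contribution at this volume is 75,370 × £41.23 = £3,107,505.10.
EBIT = £3,107,505.10 − £1,930,200 = £1,177,305.10.
DOL = contribution ÷ EBIT = £3,107,505.10 ÷ £1,177,305.10 = 2.6395.
%ΔEBIT = DOL × %ΔSales = 2.6395 × -14.7% = -38.8%.

-38.8%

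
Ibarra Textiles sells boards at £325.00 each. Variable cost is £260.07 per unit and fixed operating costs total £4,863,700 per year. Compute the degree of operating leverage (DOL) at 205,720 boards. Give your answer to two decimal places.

1.57

Contribution at this volume is 205,720 × £64.93 = £13,357,399.60.
Subtracting fixed costs: EBIT = £13,357,399.60 − £4,863,700 = £8,493,699.60.
DOL = contribution ÷ EBIT = £13,357,399.60 ÷ £8,493,699.60 = 1.5726.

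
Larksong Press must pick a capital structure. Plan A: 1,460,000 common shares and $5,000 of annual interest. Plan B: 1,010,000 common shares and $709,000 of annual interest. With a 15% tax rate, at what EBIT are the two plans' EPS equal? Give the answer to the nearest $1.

Set EPS_A = EPS_B: (EBIT − $5,000)(1 − 0.15) ÷ 1,460,000 = (EBIT − $709,000)(1 − 0.15) ÷ 1,010,000.
Cancelling (1 − t) and cross-multiplying: 1,010,000·(EBIT − 5,000) = 1,460,000·(EBIT − 709,000).
EBIT × (1,460,000 − 1,010,000) = 709,000 × 1,460,000 − 5,000 × 1,010,000 = 1,030,090,000,000, so EBIT = 1,030,090,000,000 ÷ 450,000 = 2,289,088.89.

$2,289,089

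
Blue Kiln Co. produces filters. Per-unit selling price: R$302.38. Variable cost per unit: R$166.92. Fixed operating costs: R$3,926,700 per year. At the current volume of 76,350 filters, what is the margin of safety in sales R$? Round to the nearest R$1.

Unit CM = price − variable cost = R$302.38 − R$166.92 = R$135.46. Break-even units = R$3,926,700 ÷ R$135.46 = 28,987.89; break-even revenue = 28,987.89 × R$302.38 = R$8,765,359.12.
Current sales = 76,350 × R$302.38 = R$23,086,713.00.
Margin of safety = R$23,086,713.00 − R$8,765,359.12 = R$14,321,354.

R$14,321,354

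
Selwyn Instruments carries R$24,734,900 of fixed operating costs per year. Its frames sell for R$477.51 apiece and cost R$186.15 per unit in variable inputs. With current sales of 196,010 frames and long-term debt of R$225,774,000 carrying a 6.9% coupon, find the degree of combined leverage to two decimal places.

Total contribution margin = 196,010 × R$291.36 = R$57,109,473.60.
EBIT = R$57,109,473.60 − R$24,734,900 = R$32,374,573.60. Interest = R$15,578,406.00.
DOL = R$57,109,473.60 ÷ R$32,374,573.60 = 1.7640; DFL = R$32,374,573.60 ÷ R$16,796,167.60 = 1.9275.
Combined leverage = 1.7640 × 1.9275 = 3.4001.

3.40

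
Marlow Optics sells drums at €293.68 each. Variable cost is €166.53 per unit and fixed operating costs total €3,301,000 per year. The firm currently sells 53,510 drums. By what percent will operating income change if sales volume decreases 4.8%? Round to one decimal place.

-9.3%

At 53,510 units, contribution = 53,510 × €127.15 = €6,803,796.50.
EBIT = €6,803,796.50 − €3,301,000 = €3,502,796.50.
So DOL = total CM / EBIT = €6,803,796.50 / €3,502,796.50 = 1.9424.
So EBIT moves 1.9424 × (-4.8%) = -9.3%.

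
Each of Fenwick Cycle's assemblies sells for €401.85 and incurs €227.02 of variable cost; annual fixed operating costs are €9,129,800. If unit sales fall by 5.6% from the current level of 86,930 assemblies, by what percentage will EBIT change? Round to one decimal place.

-14.0%

At 86,930 units, contribution = 86,930 × €174.83 = €15,197,971.90.
Operating income = contribution − fixed costs = €15,197,971.90 − €9,129,800 = €6,068,171.90.
Degree of operating leverage = €15,197,971.90 / €6,068,171.90 = 2.5045.
Operating income changes by 2.5045 × -5.6% = -14.0%.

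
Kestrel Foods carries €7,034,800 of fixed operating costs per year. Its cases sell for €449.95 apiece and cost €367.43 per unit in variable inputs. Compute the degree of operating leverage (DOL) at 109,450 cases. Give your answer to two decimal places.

At 109,450 units, contribution = 109,450 × €82.52 = €9,031,814.00.
Operating income = contribution − fixed costs = €9,031,814.00 − €7,034,800 = €1,997,014.00.
DOL = contribution ÷ EBIT = €9,031,814.00 ÷ €1,997,014.00 = 4.5227.

4.52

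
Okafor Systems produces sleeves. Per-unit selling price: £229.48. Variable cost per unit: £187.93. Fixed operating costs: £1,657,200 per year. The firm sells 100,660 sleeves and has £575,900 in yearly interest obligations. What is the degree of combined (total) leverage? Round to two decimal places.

Total contribution margin = 100,660 × £41.55 = £4,182,423.00.
EBIT = £4,182,423.00 − £1,657,200 = £2,525,223.00. Interest = £575,900.00.
DOL = £4,182,423.00 ÷ £2,525,223.00 = 1.6563; DFL = £2,525,223.00 ÷ £1,949,323.00 = 1.2954.
Combined leverage = 1.6563 × 1.2954 = 2.1456.

2.15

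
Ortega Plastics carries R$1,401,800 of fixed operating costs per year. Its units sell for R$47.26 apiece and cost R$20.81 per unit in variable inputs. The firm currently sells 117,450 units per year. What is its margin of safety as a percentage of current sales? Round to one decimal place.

Contribution margin per unit = R$47.26 − R$20.81 = R$26.45. Break-even units = R$1,401,800 ÷ R$26.45 = 52,998.11; break-even revenue = 52,998.11 × R$47.26 = R$2,504,690.66.
Current sales = 117,450 × R$47.26 = R$5,550,687.00.
Margin of safety = (R$5,550,687.00 − R$2,504,690.66) ÷ R$5,550,687.00 = 54.9%.

54.9%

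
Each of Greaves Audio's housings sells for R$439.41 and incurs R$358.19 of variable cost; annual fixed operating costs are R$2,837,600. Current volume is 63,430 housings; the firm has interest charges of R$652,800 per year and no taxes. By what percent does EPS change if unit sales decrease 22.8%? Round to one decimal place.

-70.7%

Contribution at this volume is 63,430 × R$81.22 = R$5,151,784.60.
EBIT = R$5,151,784.60 − R$2,837,600 = R$2,314,184.60.
Interest = R$652,800.00, so EBIT − I = R$1,661,384.60.
Degree of combined leverage = contribution ÷ (EBIT − I) = R$5,151,784.60 ÷ R$1,661,384.60 = 3.1009.
%ΔEPS = DCL × %ΔSales = 3.1009 × -22.8% = -70.7%.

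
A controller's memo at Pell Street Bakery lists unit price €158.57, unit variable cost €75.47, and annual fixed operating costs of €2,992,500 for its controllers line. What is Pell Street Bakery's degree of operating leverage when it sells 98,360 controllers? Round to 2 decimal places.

At 98,360 units, contribution = 98,360 × €83.10 = €8,173,716.00.
Operating income = contribution − fixed costs = €8,173,716.00 − €2,992,500 = €5,181,216.00.
Degree of operating leverage = €8,173,716.00 / €5,181,216.00 = 1.5776.

1.58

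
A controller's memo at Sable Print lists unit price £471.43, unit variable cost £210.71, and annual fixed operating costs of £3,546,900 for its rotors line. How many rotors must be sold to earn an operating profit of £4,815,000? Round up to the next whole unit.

Unit CM = price − variable cost = £471.43 − £210.71 = £260.72.
Required volume = (fixed costs + target profit) ÷ CM = (£3,546,900 + £4,815,000) ÷ £260.72 = 32,072.34, so 32,073 rotors.

32,073 rotors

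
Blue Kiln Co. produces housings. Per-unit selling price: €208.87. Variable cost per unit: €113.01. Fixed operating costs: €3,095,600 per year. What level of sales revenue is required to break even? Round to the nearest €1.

€6,745,024

CM per unit = €208.87 − €113.01 = €95.86; CM ratio = €95.86 / €208.87 = 0.4589.
Break-even revenue = fixed costs × price ÷ CM = €3,095,600 × €208.87 ÷ €95.86 = €6,745,024.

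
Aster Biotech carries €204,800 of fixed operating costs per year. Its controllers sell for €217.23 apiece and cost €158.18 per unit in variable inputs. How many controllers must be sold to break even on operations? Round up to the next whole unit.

Unit CM = price − variable cost = €217.23 − €158.18 = €59.05.
Units to break even: €204,800 ÷ €59.05 = 3,468.25, rounded up to 3,469.

3,469 controllers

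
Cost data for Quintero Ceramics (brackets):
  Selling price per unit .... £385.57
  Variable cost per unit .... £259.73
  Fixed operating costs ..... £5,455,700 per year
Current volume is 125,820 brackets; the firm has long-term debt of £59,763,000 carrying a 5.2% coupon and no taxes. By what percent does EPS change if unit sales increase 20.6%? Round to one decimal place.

Contribution at this volume is 125,820 × £125.84 = £15,833,188.80.
EBIT = £15,833,188.80 − £5,455,700 = £10,377,488.80.
After interest of £3,107,676.00, pre-tax earnings = £7,269,812.80.
DCL = total CM / (EBIT − I) = £15,833,188.80 / £7,269,812.80 = 2.1779.
EPS therefore changes by 2.1779 × (+20.6%) = +44.9%.

+44.9%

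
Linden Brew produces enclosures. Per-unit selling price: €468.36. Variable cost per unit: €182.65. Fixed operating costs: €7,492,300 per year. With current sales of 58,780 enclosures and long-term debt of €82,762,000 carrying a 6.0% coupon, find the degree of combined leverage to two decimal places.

At 58,780 units, contribution = 58,780 × €285.71 = €16,794,033.80.
EBIT = €16,794,033.80 − €7,492,300 = €9,301,733.80. Interest = €4,965,720.00, so EBIT − I = €4,336,013.80.
DCL = contribution ÷ (EBIT − I) = €16,794,033.80 ÷ €4,336,013.80 = 3.8732.

3.87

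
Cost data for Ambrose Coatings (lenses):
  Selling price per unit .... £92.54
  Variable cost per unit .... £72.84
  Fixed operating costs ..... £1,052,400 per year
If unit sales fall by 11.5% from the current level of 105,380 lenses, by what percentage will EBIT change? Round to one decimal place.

-23.3%

At 105,380 units, contribution = 105,380 × £19.70 = £2,075,986.00.
Subtracting fixed costs: EBIT = £2,075,986.00 − £1,052,400 = £1,023,586.00.
DOL = contribution ÷ EBIT = £2,075,986.00 ÷ £1,023,586.00 = 2.0282.
%ΔEBIT = DOL × %ΔSales = 2.0282 × -11.5% = -23.3%.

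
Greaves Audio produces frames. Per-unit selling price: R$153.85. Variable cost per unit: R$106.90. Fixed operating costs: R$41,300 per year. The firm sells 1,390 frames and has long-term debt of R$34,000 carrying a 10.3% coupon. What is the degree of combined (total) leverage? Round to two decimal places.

3.19

Contribution at this volume is 1,390 × R$46.95 = R$65,260.50.
Operating income = contribution − fixed costs = R$65,260.50 − R$41,300 = R$23,960.50. Interest = R$3,502.00, so EBIT − I = R$20,458.50.
Degree of total leverage = total CM / (EBIT − interest) = R$65,260.50 / R$20,458.50 = 3.1899.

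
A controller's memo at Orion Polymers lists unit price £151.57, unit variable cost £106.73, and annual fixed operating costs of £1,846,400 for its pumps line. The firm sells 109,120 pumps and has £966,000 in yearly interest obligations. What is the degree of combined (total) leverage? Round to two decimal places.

2.35

Total contribution margin = 109,120 × £44.84 = £4,892,940.80.
Subtracting fixed costs: EBIT = £4,892,940.80 − £1,846,400 = £3,046,540.80. Interest = £966,000.00.
DOL = £4,892,940.80 ÷ £3,046,540.80 = 1.6061; DFL = £3,046,540.80 ÷ £2,080,540.80 = 1.4643.
DCL = DOL × DFL = 1.6061 × 1.4643 = 2.3518.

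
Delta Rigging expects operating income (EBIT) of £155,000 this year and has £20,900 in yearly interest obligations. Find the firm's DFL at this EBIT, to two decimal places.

1.16

Annual interest charges come to £20,900.00.
DFL = EBIT ÷ (EBIT − I) = £155,000 ÷ (£155,000 − £20,900.00) = £155,000 ÷ £134,100.00 = 1.1559.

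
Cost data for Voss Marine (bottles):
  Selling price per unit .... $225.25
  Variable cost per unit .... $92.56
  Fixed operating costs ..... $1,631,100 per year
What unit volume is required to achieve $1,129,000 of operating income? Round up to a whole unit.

20,802 bottles

Each unit contributes $225.25 − $92.56 = $132.69.
Units = (FC + target) / CM = ($1,631,100 + $1,129,000) / $132.69 = 20,801.12, so 20,802 bottles.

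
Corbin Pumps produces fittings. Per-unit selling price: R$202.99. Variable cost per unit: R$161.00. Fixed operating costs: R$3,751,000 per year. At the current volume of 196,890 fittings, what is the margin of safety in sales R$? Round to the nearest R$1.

Unit CM = price − variable cost = R$202.99 − R$161.00 = R$41.99. Break-even units = R$3,751,000 ÷ R$41.99 = 89,330.79; break-even revenue = 89,330.79 × R$202.99 = R$18,133,257.68.
Actual sales revenue = 196,890 × R$202.99 = R$39,966,701.10.
Margin of safety = R$39,966,701.10 − R$18,133,257.68 = R$21,833,443.

R$21,833,443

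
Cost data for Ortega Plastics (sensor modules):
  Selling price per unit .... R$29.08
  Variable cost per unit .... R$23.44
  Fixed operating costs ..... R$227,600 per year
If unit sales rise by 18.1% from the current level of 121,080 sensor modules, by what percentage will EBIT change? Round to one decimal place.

Contribution at this volume is 121,080 × R$5.64 = R$682,891.20.
EBIT = R$682,891.20 − R$227,600 = R$455,291.20.
DOL = contribution ÷ EBIT = R$682,891.20 ÷ R$455,291.20 = 1.4999.
Operating income changes by 1.4999 × +18.1% = +27.1%.

+27.1%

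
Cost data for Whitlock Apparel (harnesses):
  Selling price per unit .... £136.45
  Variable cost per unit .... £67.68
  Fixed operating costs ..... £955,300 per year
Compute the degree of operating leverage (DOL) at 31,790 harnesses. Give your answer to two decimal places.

Total contribution margin = 31,790 × £68.77 = £2,186,198.30.
EBIT = £2,186,198.30 − £955,300 = £1,230,898.30.
DOL = contribution ÷ EBIT = £2,186,198.30 ÷ £1,230,898.30 = 1.7761.

1.78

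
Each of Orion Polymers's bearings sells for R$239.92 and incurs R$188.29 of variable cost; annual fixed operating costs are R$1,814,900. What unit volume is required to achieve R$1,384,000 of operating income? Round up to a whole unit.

61,959 bearings

Unit CM = price − variable cost = R$239.92 − R$188.29 = R$51.63.
Units = (FC + target) / CM = (R$1,814,900 + R$1,384,000) / R$51.63 = 61,958.16, so 61,959 bearings.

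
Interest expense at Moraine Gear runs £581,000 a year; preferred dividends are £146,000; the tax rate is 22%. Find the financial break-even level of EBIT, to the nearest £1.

£768,179

Grossing the preferred dividend up to pre-tax terms: £146,000 / (1 − 0.22) = £187,179.49.
Financial break-even EBIT = interest + D_p ÷ (1 − t) = £581,000 + £187,179.49 = £768,179.49.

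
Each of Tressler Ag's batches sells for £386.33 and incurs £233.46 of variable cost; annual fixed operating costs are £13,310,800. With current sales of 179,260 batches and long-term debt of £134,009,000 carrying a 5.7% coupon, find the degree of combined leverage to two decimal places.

Contribution at this volume is 179,260 × £152.87 = £27,403,476.20.
EBIT = £27,403,476.20 − £13,310,800 = £14,092,676.20. Interest = £7,638,513.00, so EBIT − I = £6,454,163.20.
Degree of total leverage = total CM / (EBIT − interest) = £27,403,476.20 / £6,454,163.20 = 4.2459.

4.25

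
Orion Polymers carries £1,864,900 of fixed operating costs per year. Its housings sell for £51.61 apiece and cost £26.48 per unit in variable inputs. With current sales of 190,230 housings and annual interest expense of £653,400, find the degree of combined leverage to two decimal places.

2.11

At 190,230 units, contribution = 190,230 × £25.13 = £4,780,479.90.
Operating income = contribution − fixed costs = £4,780,479.90 − £1,864,900 = £2,915,579.90. Interest = £653,400.00, so EBIT − I = £2,262,179.90.
DCL = contribution ÷ (EBIT − I) = £4,780,479.90 ÷ £2,262,179.90 = 2.1132.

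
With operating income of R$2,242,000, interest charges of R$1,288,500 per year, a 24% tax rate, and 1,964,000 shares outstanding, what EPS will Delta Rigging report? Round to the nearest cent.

R$0.37

Pre-tax income = R$2,242,000 − R$1,288,500.00 = R$953,500.00.
Net income = R$953,500.00 × (1 − 0.24) = R$724,660.00.
Per share: R$724,660.00 / 1,964,000 shares = R$0.37.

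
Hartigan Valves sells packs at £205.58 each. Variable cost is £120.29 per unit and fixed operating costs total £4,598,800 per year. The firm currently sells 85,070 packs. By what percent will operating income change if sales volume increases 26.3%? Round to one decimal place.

Contribution at this volume is 85,070 × £85.29 = £7,255,620.30.
EBIT = £7,255,620.30 − £4,598,800 = £2,656,820.30.
DOL = contribution ÷ EBIT = £7,255,620.30 ÷ £2,656,820.30 = 2.7309.
%ΔEBIT = DOL × %ΔSales = 2.7309 × +26.3% = +71.8%.

+71.8%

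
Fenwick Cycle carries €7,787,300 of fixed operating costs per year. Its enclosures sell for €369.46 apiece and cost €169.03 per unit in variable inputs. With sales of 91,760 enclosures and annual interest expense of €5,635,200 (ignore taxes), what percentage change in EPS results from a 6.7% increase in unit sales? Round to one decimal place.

At 91,760 units, contribution = 91,760 × €200.43 = €18,391,456.80.
Operating income = contribution − fixed costs = €18,391,456.80 − €7,787,300 = €10,604,156.80.
Interest = €5,635,200.00, so EBIT − I = €4,968,956.80.
DCL = total CM / (EBIT − I) = €18,391,456.80 / €4,968,956.80 = 3.7013.
EPS therefore changes by 3.7013 × (+6.7%) = +24.8%.

+24.8%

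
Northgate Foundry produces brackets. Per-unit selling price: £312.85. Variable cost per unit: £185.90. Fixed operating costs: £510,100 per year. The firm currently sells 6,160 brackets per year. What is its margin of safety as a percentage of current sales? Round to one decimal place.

Contribution margin per unit = £312.85 − £185.90 = £126.95. Break-even units = £510,100 ÷ £126.95 = 4,018.12; break-even revenue = 4,018.12 × £312.85 = £1,257,068.02.
Current sales = 6,160 × £312.85 = £1,927,156.00.
Margin of safety = (£1,927,156.00 − £1,257,068.02) ÷ £1,927,156.00 = 34.8%.

34.8%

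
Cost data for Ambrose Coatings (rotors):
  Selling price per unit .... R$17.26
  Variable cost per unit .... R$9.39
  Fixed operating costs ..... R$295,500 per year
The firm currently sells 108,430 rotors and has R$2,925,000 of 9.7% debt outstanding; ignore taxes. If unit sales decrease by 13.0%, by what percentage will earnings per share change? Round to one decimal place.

-40.5%

Contribution at this volume is 108,430 × R$7.87 = R$853,344.10.
Operating income = contribution − fixed costs = R$853,344.10 − R$295,500 = R$557,844.10.
After interest of R$283,725.00, pre-tax earnings = R$274,119.10.
Degree of combined leverage = contribution ÷ (EBIT − I) = R$853,344.10 ÷ R$274,119.10 = 3.1130.
%ΔEPS = DCL × %ΔSales = 3.1130 × -13.0% = -40.5%.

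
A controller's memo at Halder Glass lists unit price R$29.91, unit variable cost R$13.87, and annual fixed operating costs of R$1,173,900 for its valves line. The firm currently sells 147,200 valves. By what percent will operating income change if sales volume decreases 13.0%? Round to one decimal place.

-25.9%

At 147,200 units, contribution = 147,200 × R$16.04 = R$2,361,088.00.
EBIT = R$2,361,088.00 − R$1,173,900 = R$1,187,188.00.
So DOL = total CM / EBIT = R$2,361,088.00 / R$1,187,188.00 = 1.9888.
%ΔEBIT = DOL × %ΔSales = 1.9888 × -13.0% = -25.9%.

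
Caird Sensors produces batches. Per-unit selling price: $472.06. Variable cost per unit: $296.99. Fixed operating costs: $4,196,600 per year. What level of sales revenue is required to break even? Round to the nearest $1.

$11,315,742

CM per unit = $472.06 − $296.99 = $175.07; CM ratio = $175.07 / $472.06 = 0.3709.
Break-even sales = FC ÷ CM ratio = $4,196,600 × $472.06 / $175.07 = $11,315,742.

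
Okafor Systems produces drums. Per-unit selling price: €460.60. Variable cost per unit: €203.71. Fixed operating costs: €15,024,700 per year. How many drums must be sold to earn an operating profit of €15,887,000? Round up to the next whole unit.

120,331 drums

Contribution margin per unit = €460.60 − €203.71 = €256.89.
Required volume = (fixed costs + target profit) ÷ CM = (€15,024,700 + €15,887,000) ÷ €256.89 = 120,330.49, so 120,331 drums.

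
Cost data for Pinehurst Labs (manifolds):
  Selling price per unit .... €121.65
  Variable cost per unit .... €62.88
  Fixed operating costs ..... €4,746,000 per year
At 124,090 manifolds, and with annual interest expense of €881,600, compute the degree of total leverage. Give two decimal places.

4.38

Contribution at this volume is 124,090 × €58.77 = €7,292,769.30.
Operating income = contribution − fixed costs = €7,292,769.30 − €4,746,000 = €2,546,769.30. Interest = €881,600.00.
DOL = €7,292,769.30 ÷ €2,546,769.30 = 2.8635; DFL = €2,546,769.30 ÷ €1,665,169.30 = 1.5294.
DCL = DOL × DFL = 2.8635 × 1.5294 = 4.3794.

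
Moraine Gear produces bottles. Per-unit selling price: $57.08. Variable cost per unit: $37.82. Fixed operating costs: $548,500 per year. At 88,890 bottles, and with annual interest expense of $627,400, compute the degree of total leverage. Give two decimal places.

3.19

At 88,890 units, contribution = 88,890 × $19.26 = $1,712,021.40.
EBIT = $1,712,021.40 − $548,500 = $1,163,521.40. Interest = $627,400.00.
DOL = $1,712,021.40 ÷ $1,163,521.40 = 1.4714; DFL = $1,163,521.40 ÷ $536,121.40 = 2.1703.
DCL = DOL × DFL = 1.4714 × 2.1703 = 3.1934.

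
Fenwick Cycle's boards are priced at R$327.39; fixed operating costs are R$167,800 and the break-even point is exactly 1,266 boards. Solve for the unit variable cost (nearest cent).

R$194.85

Contribution per unit must be FC / Q = R$167,800 / 1,266 = R$132.5434.
Variable cost per unit = R$327.39 − R$132.5434 = R$194.85.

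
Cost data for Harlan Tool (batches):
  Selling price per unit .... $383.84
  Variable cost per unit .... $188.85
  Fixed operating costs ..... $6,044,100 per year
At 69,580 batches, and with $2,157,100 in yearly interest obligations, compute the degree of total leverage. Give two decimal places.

2.53

Contribution at this volume is 69,580 × $194.99 = $13,567,404.20.
Subtracting fixed costs: EBIT = $13,567,404.20 − $6,044,100 = $7,523,304.20. Interest = $2,157,100.00.
DOL = $13,567,404.20 ÷ $7,523,304.20 = 1.8034; DFL = $7,523,304.20 ÷ $5,366,204.20 = 1.4020.
DCL = DOL × DFL = 1.8034 × 1.4020 = 2.5284.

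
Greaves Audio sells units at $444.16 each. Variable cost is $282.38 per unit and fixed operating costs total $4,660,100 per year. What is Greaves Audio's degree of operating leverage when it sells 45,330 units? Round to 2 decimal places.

At 45,330 units, contribution = 45,330 × $161.78 = $7,333,487.40.
Operating income = contribution − fixed costs = $7,333,487.40 − $4,660,100 = $2,673,387.40.
DOL = contribution ÷ EBIT = $7,333,487.40 ÷ $2,673,387.40 = 2.7431.

2.74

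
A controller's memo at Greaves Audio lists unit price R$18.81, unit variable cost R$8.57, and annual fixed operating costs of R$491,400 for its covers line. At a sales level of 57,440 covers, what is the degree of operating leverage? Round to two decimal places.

6.08

Contribution at this volume is 57,440 × R$10.24 = R$588,185.60.
Operating income = contribution − fixed costs = R$588,185.60 − R$491,400 = R$96,785.60.
DOL = contribution ÷ EBIT = R$588,185.60 ÷ R$96,785.60 = 6.0772.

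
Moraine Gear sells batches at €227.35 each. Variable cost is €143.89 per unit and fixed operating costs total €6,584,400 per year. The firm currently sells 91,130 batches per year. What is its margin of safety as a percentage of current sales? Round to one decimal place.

13.4%

Each unit contributes €227.35 − €143.89 = €83.46. Break-even units = €6,584,400 ÷ €83.46 = 78,892.88; break-even revenue = 78,892.88 × €227.35 = €17,936,296.91.
Current sales = 91,130 × €227.35 = €20,718,405.50.
Margin of safety = (€20,718,405.50 − €17,936,296.91) ÷ €20,718,405.50 = 13.4%.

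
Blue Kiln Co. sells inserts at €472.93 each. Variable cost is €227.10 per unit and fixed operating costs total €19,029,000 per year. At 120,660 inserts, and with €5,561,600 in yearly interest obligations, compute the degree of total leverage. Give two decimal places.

Total contribution margin = 120,660 × €245.83 = €29,661,847.80.
Operating income = contribution − fixed costs = €29,661,847.80 − €19,029,000 = €10,632,847.80. Interest = €5,561,600.00.
DOL = €29,661,847.80 ÷ €10,632,847.80 = 2.7896; DFL = €10,632,847.80 ÷ €5,071,247.80 = 2.0967.
Combined leverage = 2.7896 × 2.0967 = 5.8490.

5.85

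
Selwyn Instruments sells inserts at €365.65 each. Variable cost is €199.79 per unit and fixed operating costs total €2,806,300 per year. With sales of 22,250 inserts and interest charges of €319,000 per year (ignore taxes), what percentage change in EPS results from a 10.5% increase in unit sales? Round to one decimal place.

At 22,250 units, contribution = 22,250 × €165.86 = €3,690,385.00.
Operating income = contribution − fixed costs = €3,690,385.00 − €2,806,300 = €884,085.00.
After interest of €319,000.00, pre-tax earnings = €565,085.00.
DCL = total CM / (EBIT − I) = €3,690,385.00 / €565,085.00 = 6.5307.
%ΔEPS = DCL × %ΔSales = 6.5307 × +10.5% = +68.6%.

+68.6%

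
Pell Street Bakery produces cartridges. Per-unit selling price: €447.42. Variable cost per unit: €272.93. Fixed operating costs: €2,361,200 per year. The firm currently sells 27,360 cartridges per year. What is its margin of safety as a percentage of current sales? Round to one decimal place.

Contribution margin per unit = €447.42 − €272.93 = €174.49. Break-even units = €2,361,200 ÷ €174.49 = 13,532.01; break-even revenue = 13,532.01 × €447.42 = €6,054,490.82.
Current sales = 27,360 × €447.42 = €12,241,411.20.
Margin of safety = (€12,241,411.20 − €6,054,490.82) ÷ €12,241,411.20 = 50.5%.

50.5%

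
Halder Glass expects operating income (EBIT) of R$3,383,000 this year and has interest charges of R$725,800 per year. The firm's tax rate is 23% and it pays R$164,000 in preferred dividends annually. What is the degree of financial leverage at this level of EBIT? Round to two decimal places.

1.38

Annual interest charges come to R$725,800.00.
Pre-tax preferred-dividend burden = R$164,000 ÷ (1 − 0.23) = R$212,987.01.
DFL = EBIT ÷ [EBIT − I − D_p/(1−t)] = R$3,383,000 ÷ [R$3,383,000 − R$725,800.00 − R$212,987.01] = R$3,383,000 ÷ R$2,444,212.99 = 1.3841.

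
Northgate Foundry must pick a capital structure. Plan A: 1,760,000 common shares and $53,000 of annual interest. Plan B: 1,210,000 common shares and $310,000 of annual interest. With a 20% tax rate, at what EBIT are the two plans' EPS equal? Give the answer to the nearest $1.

$875,400

At indifference, (EBIT − 53,000)(1 − t)/1,760,000 = (EBIT − 310,000)(1 − t)/1,210,000.
Cancelling (1 − t) and cross-multiplying: 1,210,000·(EBIT − 53,000) = 1,760,000·(EBIT − 310,000).
Solving, EBIT = (310,000·1,760,000 − 53,000·1,210,000) / (1,760,000 − 1,210,000) = 481,470,000,000 / 550,000 = 875,400.00.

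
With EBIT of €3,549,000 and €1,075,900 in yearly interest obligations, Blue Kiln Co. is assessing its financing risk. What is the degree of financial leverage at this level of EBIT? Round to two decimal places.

Interest = €1,075,900.00.
Degree of financial leverage = EBIT / (EBIT − interest) = €3,549,000 / €2,473,100.00 = 1.4350.

1.44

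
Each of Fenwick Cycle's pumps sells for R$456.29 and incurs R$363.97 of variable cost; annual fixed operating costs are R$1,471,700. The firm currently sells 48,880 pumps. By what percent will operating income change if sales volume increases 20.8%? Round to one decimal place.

+30.9%

At 48,880 units, contribution = 48,880 × R$92.32 = R$4,512,601.60.
EBIT = R$4,512,601.60 − R$1,471,700 = R$3,040,901.60.
Degree of operating leverage = R$4,512,601.60 / R$3,040,901.60 = 1.4840.
So EBIT moves 1.4840 × (+20.8%) = +30.9%.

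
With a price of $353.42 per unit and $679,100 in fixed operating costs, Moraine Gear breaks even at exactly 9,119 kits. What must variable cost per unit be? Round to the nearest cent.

$278.95

At break-even, FC = Q × (P − VC), so P − VC = $679,100 ÷ 9,119 = $74.4709.
Hence VC = price − CM = $353.42 − $74.4709 = $278.95.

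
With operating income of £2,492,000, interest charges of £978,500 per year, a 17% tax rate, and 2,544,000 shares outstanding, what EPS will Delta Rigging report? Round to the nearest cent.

£0.49

Pre-tax income = £2,492,000 − £978,500.00 = £1,513,500.00.
Net income = £1,513,500.00 × (1 − 0.17) = £1,256,205.00.
Per share: £1,256,205.00 / 2,544,000 shares = £0.49.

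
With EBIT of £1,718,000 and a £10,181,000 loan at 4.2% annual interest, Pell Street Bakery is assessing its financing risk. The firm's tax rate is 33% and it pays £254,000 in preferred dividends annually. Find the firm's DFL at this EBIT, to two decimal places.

Interest = £427,602.00.
Preferred dividends grossed up pre-tax: £254,000 / (1 − 0.33) = £379,104.48.
DFL = EBIT ÷ [EBIT − I − D_p/(1−t)] = £1,718,000 ÷ [£1,718,000 − £427,602.00 − £379,104.48] = £1,718,000 ÷ £911,293.52 = 1.8852.

1.89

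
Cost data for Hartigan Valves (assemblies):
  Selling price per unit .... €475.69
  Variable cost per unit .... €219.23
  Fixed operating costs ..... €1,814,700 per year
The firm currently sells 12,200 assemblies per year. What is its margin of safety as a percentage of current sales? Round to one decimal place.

42.0%

Unit CM = price − variable cost = €475.69 − €219.23 = €256.46. Break-even units = €1,814,700 ÷ €256.46 = 7,075.96; break-even revenue = 7,075.96 × €475.69 = €3,365,962.11.
Actual sales revenue = 12,200 × €475.69 = €5,803,418.00.
Margin of safety = (€5,803,418.00 − €3,365,962.11) ÷ €5,803,418.00 = 42.0%.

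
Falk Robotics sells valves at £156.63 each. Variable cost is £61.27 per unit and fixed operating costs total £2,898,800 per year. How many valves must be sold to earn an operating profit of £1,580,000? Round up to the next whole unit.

Unit CM = price − variable cost = £156.63 − £61.27 = £95.36.
Units = (FC + target) / CM = (£2,898,800 + £1,580,000) / £95.36 = 46,967.28, so 46,968 valves.

46,968 valves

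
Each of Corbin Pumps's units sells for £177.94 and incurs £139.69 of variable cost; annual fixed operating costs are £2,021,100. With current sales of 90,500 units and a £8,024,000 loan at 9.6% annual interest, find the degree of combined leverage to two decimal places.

At 90,500 units, contribution = 90,500 × £38.25 = £3,461,625.00.
Operating income = contribution − fixed costs = £3,461,625.00 − £2,021,100 = £1,440,525.00. Interest = £770,304.00.
DOL = £3,461,625.00 ÷ £1,440,525.00 = 2.4030; DFL = £1,440,525.00 ÷ £670,221.00 = 2.1493.
Combined leverage = 2.4030 × 2.1493 = 5.1648.

5.16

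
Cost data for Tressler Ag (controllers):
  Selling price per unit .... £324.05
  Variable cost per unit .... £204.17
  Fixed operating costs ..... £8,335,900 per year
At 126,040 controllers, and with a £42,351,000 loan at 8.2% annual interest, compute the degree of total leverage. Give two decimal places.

4.58

At 126,040 units, contribution = 126,040 × £119.88 = £15,109,675.20.
Operating income = contribution − fixed costs = £15,109,675.20 − £8,335,900 = £6,773,775.20. Interest = £3,472,782.00.
DOL = £15,109,675.20 ÷ £6,773,775.20 = 2.2306; DFL = £6,773,775.20 ÷ £3,300,993.20 = 2.0520.
Combined leverage = 2.2306 × 2.0520 = 4.5772.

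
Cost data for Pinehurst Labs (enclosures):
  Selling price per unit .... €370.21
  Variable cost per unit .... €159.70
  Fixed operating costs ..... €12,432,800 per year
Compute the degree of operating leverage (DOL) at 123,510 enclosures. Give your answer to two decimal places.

At 123,510 units, contribution = 123,510 × €210.51 = €26,000,090.10.
Subtracting fixed costs: EBIT = €26,000,090.10 − €12,432,800 = €13,567,290.10.
So DOL = total CM / EBIT = €26,000,090.10 / €13,567,290.10 = 1.9164.

1.92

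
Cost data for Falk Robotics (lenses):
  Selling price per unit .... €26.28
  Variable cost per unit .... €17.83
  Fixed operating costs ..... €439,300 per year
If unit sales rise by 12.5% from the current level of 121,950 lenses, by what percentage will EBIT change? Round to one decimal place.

At 121,950 units, contribution = 121,950 × €8.45 = €1,030,477.50.
Subtracting fixed costs: EBIT = €1,030,477.50 − €439,300 = €591,177.50.
DOL = contribution ÷ EBIT = €1,030,477.50 ÷ €591,177.50 = 1.7431.
So EBIT moves 1.7431 × (+12.5%) = +21.8%.

+21.8%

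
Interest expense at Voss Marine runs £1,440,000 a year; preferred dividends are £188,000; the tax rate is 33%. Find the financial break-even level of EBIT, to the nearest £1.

Grossing the preferred dividend up to pre-tax terms: £188,000 / (1 − 0.33) = £280,597.01.
EPS = 0 when EBIT covers interest plus the pre-tax preferred burden: £1,440,000 + £280,597.01 = £1,720,597.01.

£1,720,597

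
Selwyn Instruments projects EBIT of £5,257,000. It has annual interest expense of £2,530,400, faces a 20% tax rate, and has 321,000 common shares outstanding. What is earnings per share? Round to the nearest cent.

Pre-tax income = £5,257,000 − £2,530,400.00 = £2,726,600.00.
After tax at 20%: net income = £2,726,600.00 × 0.80 = £2,181,280.00.
Per share: £2,181,280.00 / 321,000 shares = £6.80.

£6.80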